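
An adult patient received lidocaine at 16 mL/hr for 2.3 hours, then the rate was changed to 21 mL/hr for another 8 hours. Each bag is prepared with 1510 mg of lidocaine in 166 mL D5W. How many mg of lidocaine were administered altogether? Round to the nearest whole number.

Concentration = 1510 mg ÷ 166 mL = 9.096386 mg/mL
Stage 1: 16 mL/hr × 2.3 hr = 36.8 mL → 36.8 mL × 9.096386 mg/mL = 334.747 mg
Stage 2: 21 mL/hr × 8 hr = 168 mL → 168 mL × 9.096386 mg/mL = 1528.193 mg
Total = 334.747 + 1528.193 = 1862.94 mg

1863 mg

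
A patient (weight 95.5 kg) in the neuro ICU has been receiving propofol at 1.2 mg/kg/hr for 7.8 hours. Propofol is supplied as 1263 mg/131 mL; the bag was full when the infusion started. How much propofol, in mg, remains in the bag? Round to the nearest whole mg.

Dose = 1.2 mg/kg/hr × 95.5 kg = 114.6 mg/hr
Concentration = 1263 mg ÷ 131 mL = 9.641221 mg/mL
Rate = 114.6 mg/hr ÷ 9.641221 mg/mL = 11.88646 mL/hr
Volume infused = 11.88646 mL/hr × 7.8 hr = 92.71439 mL
Volume remaining = 131 − 92.71439 = 38.28561 mL
Drug remaining = 38.28561 mL × 9.641221 mg/mL = 369.12 mg

369 mg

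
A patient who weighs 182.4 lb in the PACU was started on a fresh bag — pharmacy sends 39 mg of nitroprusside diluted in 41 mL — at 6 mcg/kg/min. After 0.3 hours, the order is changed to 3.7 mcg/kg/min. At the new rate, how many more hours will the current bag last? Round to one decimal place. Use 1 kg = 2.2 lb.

1.6 hours

Initial rate:
Weight = 182.4 lb ÷ 2.2 lb/kg = 82.90909 kg
Dose = 6 mcg/kg/min × 82.90909 kg = 497.4545 mcg/min
497.4545 mcg/min × 60 min/hr = 29847.27 mcg/hr
Concentration = 39 mg ÷ 41 mL = 0.9512195 mg/mL = 951.2195 mcg/mL
Rate = 29847.27 mcg/hr ÷ 951.2195 mcg/mL = 31.3779 mL/hr
Volume infused so far = 31.3779 mL/hr × 0.3 hr = 9.413371 mL
Volume remaining = 41 − 9.413371 = 31.58663 mL
New rate:
Dose = 3.7 mcg/kg/min × 82.90909 kg = 306.7636 mcg/min
306.7636 mcg/min × 60 min/hr = 18405.82 mcg/hr
Rate = 18405.82 mcg/hr ÷ 951.2195 mcg/mL = 19.34971 mL/hr
Time remaining = 31.58663 mL ÷ 19.34971 mL/hr = 1.632409 hr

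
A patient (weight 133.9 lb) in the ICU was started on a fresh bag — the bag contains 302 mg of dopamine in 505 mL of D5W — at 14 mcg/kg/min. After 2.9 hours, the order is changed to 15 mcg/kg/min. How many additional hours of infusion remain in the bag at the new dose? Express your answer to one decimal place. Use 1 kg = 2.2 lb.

Initial rate:
Weight = 133.9 lb ÷ 2.2 lb/kg = 60.86364 kg
Dose = 14 mcg/kg/min × 60.86364 kg = 852.0909 mcg/min
852.0909 mcg/min × 60 min/hr = 51125.45 mcg/hr
Concentration = 302 mg ÷ 505 mL = 0.5980198 mg/mL = 598.0198 mcg/mL
Rate = 51125.45 mcg/hr ÷ 598.0198 mcg/mL = 85.49124 mL/hr
Volume infused so far = 85.49124 mL/hr × 2.9 hr = 247.9246 mL
Volume remaining = 505 − 247.9246 = 257.0754 mL
New rate:
Dose = 15 mcg/kg/min × 60.86364 kg = 912.9545 mcg/min
912.9545 mcg/min × 60 min/hr = 54777.27 mcg/hr
Rate = 54777.27 mcg/hr ÷ 598.0198 mcg/mL = 91.59776 mL/hr
Time remaining = 257.0754 mL ÷ 91.59776 mL/hr = 2.806569 hr

2.8 hours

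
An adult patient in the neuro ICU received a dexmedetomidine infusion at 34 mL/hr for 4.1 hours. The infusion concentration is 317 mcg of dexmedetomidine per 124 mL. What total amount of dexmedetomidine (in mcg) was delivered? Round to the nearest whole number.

Concentration = 317 mcg ÷ 124 mL = 2.556452 mcg/mL
Drug rate = 34 mL/hr × 2.556452 mcg/mL = 86.91935 mcg/hr
Total = 86.91935 mcg/hr × 4.1 hr = 356.3694 mcg

356 mcg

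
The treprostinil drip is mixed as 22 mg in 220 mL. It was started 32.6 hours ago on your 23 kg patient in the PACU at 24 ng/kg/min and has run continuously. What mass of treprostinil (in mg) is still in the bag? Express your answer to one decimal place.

20.9 mg

Dose = 24 ng/kg/min × 23 kg = 552 ng/min
552 ng/min × 60 min/hr = 33120 ng/hr
Concentration = 22 mg ÷ 220 mL = 0.1 mg/mL = 100000 ng/mL
Rate = 33120 ng/hr ÷ 100000 ng/mL = 0.3312 mL/hr
Volume infused = 0.3312 mL/hr × 32.6 hr = 10.79712 mL
Volume remaining = 220 − 10.79712 = 209.2029 mL
Drug remaining = 209.2029 mL × 100000 ng/mL = 20920288 ng = 20.92029 mg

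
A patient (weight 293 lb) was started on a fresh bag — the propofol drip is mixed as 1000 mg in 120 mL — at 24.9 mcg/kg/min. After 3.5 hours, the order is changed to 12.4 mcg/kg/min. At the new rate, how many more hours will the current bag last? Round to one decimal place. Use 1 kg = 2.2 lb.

Initial rate:
Weight = 293 lb ÷ 2.2 lb/kg = 133.1818 kg
Dose = 24.9 mcg/kg/min × 133.1818 kg = 3316.227 mcg/min
3316.227 mcg/min × 60 min/hr = 198973.6 mcg/hr
Concentration = 1000 mg ÷ 120 mL = 8.333333 mg/mL = 8333.333 mcg/mL
Rate = 198973.6 mcg/hr ÷ 8333.333 mcg/mL = 23.87684 mL/hr
Volume infused so far = 23.87684 mL/hr × 3.5 hr = 83.56893 mL
Volume remaining = 120 − 83.56893 = 36.43107 mL
New rate:
Dose = 12.4 mcg/kg/min × 133.1818 kg = 1651.455 mcg/min
1651.455 mcg/min × 60 min/hr = 99087.27 mcg/hr
Rate = 99087.27 mcg/hr ÷ 8333.333 mcg/mL = 11.89047 mL/hr
Time remaining = 36.43107 mL ÷ 11.89047 mL/hr = 3.063888 hr

3.1 hours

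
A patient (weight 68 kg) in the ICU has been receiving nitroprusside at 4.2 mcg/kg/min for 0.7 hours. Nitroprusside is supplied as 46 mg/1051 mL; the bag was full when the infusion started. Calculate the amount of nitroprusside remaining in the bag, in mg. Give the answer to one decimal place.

34.0 mg

Dose = 4.2 mcg/kg/min × 68 kg = 285.6 mcg/min
285.6 mcg/min × 60 min/hr = 17136 mcg/hr
Concentration = 46 mg ÷ 1051 mL = 0.04376784 mg/mL = 43.76784 mcg/mL
Rate = 17136 mcg/hr ÷ 43.76784 mcg/mL = 391.5203 mL/hr
Volume infused = 391.5203 mL/hr × 0.7 hr = 274.0642 mL
Volume remaining = 1051 − 274.0642 = 776.9358 mL
Drug remaining = 776.9358 mL × 43.76784 mcg/mL = 34004.8 mcg = 34.0048 mg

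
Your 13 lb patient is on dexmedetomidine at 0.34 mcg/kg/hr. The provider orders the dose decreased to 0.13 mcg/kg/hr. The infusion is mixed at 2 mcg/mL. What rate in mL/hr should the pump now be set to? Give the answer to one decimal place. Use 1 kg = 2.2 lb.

0.4 mL/hr

Weight = 13 lb ÷ 2.2 lb/kg = 5.909091 kg
Dose = 0.13 mcg/kg/hr × 5.909091 kg = 0.7681818 mcg/hr
Rate = 0.7681818 mcg/hr ÷ 2 mcg/mL = 0.3840909 mL/hr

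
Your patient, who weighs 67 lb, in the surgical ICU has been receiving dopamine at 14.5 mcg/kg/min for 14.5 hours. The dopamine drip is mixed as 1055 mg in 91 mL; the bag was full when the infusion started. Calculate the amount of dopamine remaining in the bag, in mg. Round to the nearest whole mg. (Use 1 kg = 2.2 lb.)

Weight = 67 lb ÷ 2.2 lb/kg = 30.45455 kg
Dose = 14.5 mcg/kg/min × 30.45455 kg = 441.5909 mcg/min
441.5909 mcg/min × 60 min/hr = 26495.45 mcg/hr
Concentration = 1055 mg ÷ 91 mL = 11.59341 mg/mL = 11593.41 mcg/mL
Rate = 26495.45 mcg/hr ÷ 11593.41 mcg/mL = 2.28539 mL/hr
Volume infused = 2.28539 mL/hr × 14.5 hr = 33.13815 mL
Volume remaining = 91 − 33.13815 = 57.86185 mL
Drug remaining = 57.86185 mL × 11593.41 mcg/mL = 670815.9 mcg = 670.8159 mg

671 mg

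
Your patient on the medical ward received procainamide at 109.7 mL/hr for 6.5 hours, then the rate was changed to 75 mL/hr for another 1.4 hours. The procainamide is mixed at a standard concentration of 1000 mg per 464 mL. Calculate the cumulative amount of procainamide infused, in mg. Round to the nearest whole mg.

Concentration = 1000 mg ÷ 464 mL = 2.155172 mg/mL
Stage 1: 109.7 mL/hr × 6.5 hr = 713.05 mL → 713.05 mL × 2.155172 mg/mL = 1536.746 mg
Stage 2: 75 mL/hr × 1.4 hr = 105 mL → 105 mL × 2.155172 mg/mL = 226.2931 mg
Total = 1536.746 + 226.2931 = 1763.039 mg

1763 mg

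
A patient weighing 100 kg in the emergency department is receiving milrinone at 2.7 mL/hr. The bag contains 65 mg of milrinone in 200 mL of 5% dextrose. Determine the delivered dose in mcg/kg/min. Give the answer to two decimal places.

0.15 mcg/kg/min

Concentration = 65 mg ÷ 200 mL = 0.325 mg/mL = 325 mcg/mL
Drug rate = 2.7 mL/hr × 325 mcg/mL = 877.5 mcg/hr
877.5 mcg/hr ÷ 60 min/hr = 14.625 mcg/min
14.625 mcg/min ÷ 100 kg = 0.14625 mcg/kg/min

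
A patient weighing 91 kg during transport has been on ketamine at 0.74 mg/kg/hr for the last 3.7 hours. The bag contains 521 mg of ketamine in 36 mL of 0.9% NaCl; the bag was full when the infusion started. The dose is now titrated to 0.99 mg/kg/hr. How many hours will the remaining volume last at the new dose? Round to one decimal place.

Initial rate:
Dose = 0.74 mg/kg/hr × 91 kg = 67.34 mg/hr
Concentration = 521 mg ÷ 36 mL = 14.47222 mg/mL
Rate = 67.34 mg/hr ÷ 14.47222 mg/mL = 4.653052 mL/hr
Volume infused so far = 4.653052 mL/hr × 3.7 hr = 17.21629 mL
Volume remaining = 36 − 17.21629 = 18.78371 mL
New rate:
Dose = 0.99 mg/kg/hr × 91 kg = 90.09 mg/hr
Rate = 90.09 mg/hr ÷ 14.47222 mg/mL = 6.225029 mL/hr
Time remaining = 18.78371 mL ÷ 6.225029 mL/hr = 3.017449 hr

3.0 hours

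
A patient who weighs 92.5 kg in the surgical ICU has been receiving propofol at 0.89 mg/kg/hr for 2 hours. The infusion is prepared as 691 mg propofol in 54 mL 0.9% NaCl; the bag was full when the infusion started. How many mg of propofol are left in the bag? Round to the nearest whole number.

Dose = 0.89 mg/kg/hr × 92.5 kg = 82.325 mg/hr
Concentration = 691 mg ÷ 54 mL = 12.7963 mg/mL
Rate = 82.325 mg/hr ÷ 12.7963 mg/mL = 6.433502 mL/hr
Volume infused = 6.433502 mL/hr × 2 hr = 12.867 mL
Volume remaining = 54 − 12.867 = 41.133 mL
Drug remaining = 41.133 mL × 12.7963 mg/mL = 526.35 mg

526 mg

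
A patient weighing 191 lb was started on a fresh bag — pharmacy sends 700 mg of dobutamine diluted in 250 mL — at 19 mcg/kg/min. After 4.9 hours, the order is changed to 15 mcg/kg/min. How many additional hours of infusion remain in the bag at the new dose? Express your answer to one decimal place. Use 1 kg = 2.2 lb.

2.8 hours

Initial rate:
Weight = 191 lb ÷ 2.2 lb/kg = 86.81818 kg
Dose = 19 mcg/kg/min × 86.81818 kg = 1649.545 mcg/min
1649.545 mcg/min × 60 min/hr = 98972.73 mcg/hr
Concentration = 700 mg ÷ 250 mL = 2.8 mg/mL = 2800 mcg/mL
Rate = 98972.73 mcg/hr ÷ 2800 mcg/mL = 35.3474 mL/hr
Volume infused so far = 35.3474 mL/hr × 4.9 hr = 173.2023 mL
Volume remaining = 250 − 173.2023 = 76.79773 mL
New rate:
Dose = 15 mcg/kg/min × 86.81818 kg = 1302.273 mcg/min
1302.273 mcg/min × 60 min/hr = 78136.36 mcg/hr
Rate = 78136.36 mcg/hr ÷ 2800 mcg/mL = 27.90584 mL/hr
Time remaining = 76.79773 mL ÷ 27.90584 mL/hr = 2.75203 hr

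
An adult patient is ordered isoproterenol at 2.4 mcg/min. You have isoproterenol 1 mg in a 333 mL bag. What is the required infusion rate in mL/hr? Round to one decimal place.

48.0 mL/hr

2.4 mcg/min × 60 min/hr = 144 mcg/hr
Concentration = 1 mg ÷ 333 mL = 0.003003003 mg/mL = 3.003003 mcg/mL
Rate = 144 mcg/hr ÷ 3.003003 mcg/mL = 47.952 mL/hr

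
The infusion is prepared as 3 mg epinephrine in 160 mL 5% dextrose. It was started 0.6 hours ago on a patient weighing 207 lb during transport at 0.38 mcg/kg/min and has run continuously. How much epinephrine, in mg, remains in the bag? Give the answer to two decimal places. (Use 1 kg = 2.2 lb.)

1.71 mg

Weight = 207 lb ÷ 2.2 lb/kg = 94.09091 kg
Dose = 0.38 mcg/kg/min × 94.09091 kg = 35.75455 mcg/min
35.75455 mcg/min × 60 min/hr = 2145.273 mcg/hr
Concentration = 3 mg ÷ 160 mL = 0.01875 mg/mL = 18.75 mcg/mL
Rate = 2145.273 mcg/hr ÷ 18.75 mcg/mL = 114.4145 mL/hr
Volume infused = 114.4145 mL/hr × 0.6 hr = 68.64873 mL
Volume remaining = 160 − 68.64873 = 91.35127 mL
Drug remaining = 91.35127 mL × 18.75 mcg/mL = 1712.836 mcg = 1.712836 mg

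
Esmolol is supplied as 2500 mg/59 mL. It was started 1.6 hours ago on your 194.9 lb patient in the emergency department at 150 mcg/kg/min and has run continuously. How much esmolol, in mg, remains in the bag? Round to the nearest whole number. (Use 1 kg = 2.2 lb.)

1224 mg

Weight = 194.9 lb ÷ 2.2 lb/kg = 88.59091 kg
Dose = 150 mcg/kg/min × 88.59091 kg = 13288.64 mcg/min
13288.64 mcg/min × 60 min/hr = 797318.2 mcg/hr
Concentration = 2500 mg ÷ 59 mL = 42.37288 mg/mL = 42372.88 mcg/mL
Rate = 797318.2 mcg/hr ÷ 42372.88 mcg/mL = 18.81671 mL/hr
Volume infused = 18.81671 mL/hr × 1.6 hr = 30.10673 mL
Volume remaining = 59 − 30.10673 = 28.89327 mL
Drug remaining = 28.89327 mL × 42372.88 mcg/mL = 1224291 mcg = 1224.291 mg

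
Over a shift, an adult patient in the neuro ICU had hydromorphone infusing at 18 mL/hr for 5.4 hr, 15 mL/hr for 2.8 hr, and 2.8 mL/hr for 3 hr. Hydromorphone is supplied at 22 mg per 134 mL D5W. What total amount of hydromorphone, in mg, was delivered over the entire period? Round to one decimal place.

24.2 mg

Concentration = 22 mg ÷ 134 mL = 0.1641791 mg/mL
Stage 1: 18 mL/hr × 5.4 hr = 97.2 mL → 97.2 mL × 0.1641791 mg/mL = 15.95821 mg
Stage 2: 15 mL/hr × 2.8 hr = 42 mL → 42 mL × 0.1641791 mg/mL = 6.895522 mg
Stage 3: 2.8 mL/hr × 3 hr = 8.4 mL → 8.4 mL × 0.1641791 mg/mL = 1.379104 mg
Total = 15.95821 + 6.895522 + 1.379104 = 24.23284 mg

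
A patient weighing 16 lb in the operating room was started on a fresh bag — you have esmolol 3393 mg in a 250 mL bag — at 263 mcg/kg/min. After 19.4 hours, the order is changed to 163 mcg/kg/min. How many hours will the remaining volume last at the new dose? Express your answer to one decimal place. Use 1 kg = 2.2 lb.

Initial rate:
Weight = 16 lb ÷ 2.2 lb/kg = 7.272727 kg
Dose = 263 mcg/kg/min × 7.272727 kg = 1912.727 mcg/min
1912.727 mcg/min × 60 min/hr = 114763.6 mcg/hr
Concentration = 3393 mg ÷ 250 mL = 13.572 mg/mL = 13572 mcg/mL
Rate = 114763.6 mcg/hr ÷ 13572 mcg/mL = 8.455912 mL/hr
Volume infused so far = 8.455912 mL/hr × 19.4 hr = 164.0447 mL
Volume remaining = 250 − 164.0447 = 85.95531 mL
New rate:
Dose = 163 mcg/kg/min × 7.272727 kg = 1185.455 mcg/min
1185.455 mcg/min × 60 min/hr = 71127.27 mcg/hr
Rate = 71127.27 mcg/hr ÷ 13572 mcg/mL = 5.240736 mL/hr
Time remaining = 85.95531 mL ÷ 5.240736 mL/hr = 16.40138 hr

16.4 hours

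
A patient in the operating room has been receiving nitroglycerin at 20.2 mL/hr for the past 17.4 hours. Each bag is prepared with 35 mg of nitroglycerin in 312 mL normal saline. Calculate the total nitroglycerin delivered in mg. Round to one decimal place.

39.4 mg

Concentration = 35 mg ÷ 312 mL = 0.1121795 mg/mL = 112.1795 mcg/mL
Drug rate = 20.2 mL/hr × 112.1795 mcg/mL = 2266.026 mcg/hr
Total = 2266.026 mcg/hr × 17.4 hr = 39428.85 mcg = 39.42885 mg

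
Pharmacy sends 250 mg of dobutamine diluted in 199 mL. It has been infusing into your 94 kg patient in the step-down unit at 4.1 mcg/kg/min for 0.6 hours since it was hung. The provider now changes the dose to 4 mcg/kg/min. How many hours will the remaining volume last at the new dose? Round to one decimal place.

Initial rate:
Dose = 4.1 mcg/kg/min × 94 kg = 385.4 mcg/min
385.4 mcg/min × 60 min/hr = 23124 mcg/hr
Concentration = 250 mg ÷ 199 mL = 1.256281 mg/mL = 1256.281 mcg/mL
Rate = 23124 mcg/hr ÷ 1256.281 mcg/mL = 18.4067 mL/hr
Volume infused so far = 18.4067 mL/hr × 0.6 hr = 11.04402 mL
Volume remaining = 199 − 11.04402 = 187.956 mL
New rate:
Dose = 4 mcg/kg/min × 94 kg = 376 mcg/min
376 mcg/min × 60 min/hr = 22560 mcg/hr
Rate = 22560 mcg/hr ÷ 1256.281 mcg/mL = 17.95776 mL/hr
Time remaining = 187.956 mL ÷ 17.95776 mL/hr = 10.46656 hr

10.5 hours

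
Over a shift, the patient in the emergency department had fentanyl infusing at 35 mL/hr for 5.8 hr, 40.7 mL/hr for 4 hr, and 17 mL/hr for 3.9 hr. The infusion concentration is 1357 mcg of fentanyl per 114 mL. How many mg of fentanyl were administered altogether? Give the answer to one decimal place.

5.1 mg

Concentration = 1357 mcg ÷ 114 mL = 11.90351 mcg/mL
Stage 1: 35 mL/hr × 5.8 hr = 203 mL → 203 mL × 11.90351 mcg/mL = 2416.412 mcg
Stage 2: 40.7 mL/hr × 4 hr = 162.8 mL → 162.8 mL × 11.90351 mcg/mL = 1937.891 mcg
Stage 3: 17 mL/hr × 3.9 hr = 66.3 mL → 66.3 mL × 11.90351 mcg/mL = 789.2026 mcg
Total = 2416.412 + 1937.891 + 789.2026 = 5143.506 mcg = 5.143506 mg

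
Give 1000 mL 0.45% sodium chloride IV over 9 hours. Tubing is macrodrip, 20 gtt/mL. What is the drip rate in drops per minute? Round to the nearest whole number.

1000 mL ÷ (9 hr × 60 = 540 min) = 1.851852 mL/min
1.851852 mL/min × 20 gtt/mL = 37.03704 gtt/min

37 gtt/min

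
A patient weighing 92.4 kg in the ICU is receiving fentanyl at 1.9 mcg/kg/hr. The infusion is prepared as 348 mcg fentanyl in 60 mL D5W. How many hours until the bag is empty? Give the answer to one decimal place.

2.0 hours

Dose = 1.9 mcg/kg/hr × 92.4 kg = 175.56 mcg/hr
Concentration = 348 mcg ÷ 60 mL = 5.8 mcg/mL
Rate = 175.56 mcg/hr ÷ 5.8 mcg/mL = 30.26897 mL/hr
Duration = 60 mL ÷ 30.26897 mL/hr = 1.982228 hr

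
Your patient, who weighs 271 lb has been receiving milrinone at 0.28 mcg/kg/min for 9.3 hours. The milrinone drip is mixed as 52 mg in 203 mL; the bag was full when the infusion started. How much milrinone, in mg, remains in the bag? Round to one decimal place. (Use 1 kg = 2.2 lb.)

32.8 mg

Weight = 271 lb ÷ 2.2 lb/kg = 123.1818 kg
Dose = 0.28 mcg/kg/min × 123.1818 kg = 34.49091 mcg/min
34.49091 mcg/min × 60 min/hr = 2069.455 mcg/hr
Concentration = 52 mg ÷ 203 mL = 0.2561576 mg/mL = 256.1576 mcg/mL
Rate = 2069.455 mcg/hr ÷ 256.1576 mcg/mL = 8.078832 mL/hr
Volume infused = 8.078832 mL/hr × 9.3 hr = 75.13314 mL
Volume remaining = 203 − 75.13314 = 127.8669 mL
Drug remaining = 127.8669 mL × 256.1576 mcg/mL = 32754.07 mcg = 32.75407 mg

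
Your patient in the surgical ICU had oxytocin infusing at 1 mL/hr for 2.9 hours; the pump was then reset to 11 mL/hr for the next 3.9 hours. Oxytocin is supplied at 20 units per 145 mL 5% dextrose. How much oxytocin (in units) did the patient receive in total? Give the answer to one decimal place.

6.3 units

Concentration = 20 units ÷ 145 mL = 0.137931 units/mL
Stage 1: 1 mL/hr × 2.9 hr = 2.9 mL → 2.9 mL × 0.137931 units/mL = 0.4 units
Stage 2: 11 mL/hr × 3.9 hr = 42.9 mL → 42.9 mL × 0.137931 units/mL = 5.917241 units
Total = 0.4 + 5.917241 = 6.317241 units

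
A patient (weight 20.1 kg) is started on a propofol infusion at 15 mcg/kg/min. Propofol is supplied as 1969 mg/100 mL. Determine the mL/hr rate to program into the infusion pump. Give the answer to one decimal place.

0.9 mL/hr

Dose = 15 mcg/kg/min × 20.1 kg = 301.5 mcg/min
301.5 mcg/min × 60 min/hr = 18090 mcg/hr
Concentration = 1969 mg ÷ 100 mL = 19.69 mg/mL = 19690 mcg/mL
Rate = 18090 mcg/hr ÷ 19690 mcg/mL = 0.9187405 mL/hr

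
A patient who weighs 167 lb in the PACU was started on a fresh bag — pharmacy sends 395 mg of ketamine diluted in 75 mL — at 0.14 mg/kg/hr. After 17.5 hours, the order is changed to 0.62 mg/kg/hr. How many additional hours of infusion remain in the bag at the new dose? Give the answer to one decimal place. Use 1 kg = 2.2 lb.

4.4 hours

Initial rate:
Weight = 167 lb ÷ 2.2 lb/kg = 75.90909 kg
Dose = 0.14 mg/kg/hr × 75.90909 kg = 10.62727 mg/hr
Concentration = 395 mg ÷ 75 mL = 5.266667 mg/mL
Rate = 10.62727 mg/hr ÷ 5.266667 mg/mL = 2.017837 mL/hr
Volume infused so far = 2.017837 mL/hr × 17.5 hr = 35.31214 mL
Volume remaining = 75 − 35.31214 = 39.68786 mL
New rate:
Dose = 0.62 mg/kg/hr × 75.90909 kg = 47.06364 mg/hr
Rate = 47.06364 mg/hr ÷ 5.266667 mg/mL = 8.936133 mL/hr
Time remaining = 39.68786 mL ÷ 8.936133 mL/hr = 4.441279 hr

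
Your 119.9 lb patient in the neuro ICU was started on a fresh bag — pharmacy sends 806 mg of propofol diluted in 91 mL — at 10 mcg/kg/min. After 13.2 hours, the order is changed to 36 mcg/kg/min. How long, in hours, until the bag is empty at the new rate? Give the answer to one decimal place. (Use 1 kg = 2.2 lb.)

3.2 hours

Initial rate:
Weight = 119.9 lb ÷ 2.2 lb/kg = 54.5 kg
Dose = 10 mcg/kg/min × 54.5 kg = 545 mcg/min
545 mcg/min × 60 min/hr = 32700 mcg/hr
Concentration = 806 mg ÷ 91 mL = 8.857143 mg/mL = 8857.143 mcg/mL
Rate = 32700 mcg/hr ÷ 8857.143 mcg/mL = 3.691935 mL/hr
Volume infused so far = 3.691935 mL/hr × 13.2 hr = 48.73355 mL
Volume remaining = 91 − 48.73355 = 42.26645 mL
New rate:
Dose = 36 mcg/kg/min × 54.5 kg = 1962 mcg/min
1962 mcg/min × 60 min/hr = 117720 mcg/hr
Rate = 117720 mcg/hr ÷ 8857.143 mcg/mL = 13.29097 mL/hr
Time remaining = 42.26645 mL ÷ 13.29097 mL/hr = 3.180088 hr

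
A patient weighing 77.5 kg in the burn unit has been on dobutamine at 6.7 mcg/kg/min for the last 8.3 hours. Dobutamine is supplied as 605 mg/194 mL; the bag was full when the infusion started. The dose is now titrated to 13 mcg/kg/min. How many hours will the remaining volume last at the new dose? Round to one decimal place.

Initial rate:
Dose = 6.7 mcg/kg/min × 77.5 kg = 519.25 mcg/min
519.25 mcg/min × 60 min/hr = 31155 mcg/hr
Concentration = 605 mg ÷ 194 mL = 3.118557 mg/mL = 3118.557 mcg/mL
Rate = 31155 mcg/hr ÷ 3118.557 mcg/mL = 9.990198 mL/hr
Volume infused so far = 9.990198 mL/hr × 8.3 hr = 82.91865 mL
Volume remaining = 194 − 82.91865 = 111.0814 mL
New rate:
Dose = 13 mcg/kg/min × 77.5 kg = 1007.5 mcg/min
1007.5 mcg/min × 60 min/hr = 60450 mcg/hr
Rate = 60450 mcg/hr ÷ 3118.557 mcg/mL = 19.38397 mL/hr
Time remaining = 111.0814 mL ÷ 19.38397 mL/hr = 5.730579 hr

5.7 hours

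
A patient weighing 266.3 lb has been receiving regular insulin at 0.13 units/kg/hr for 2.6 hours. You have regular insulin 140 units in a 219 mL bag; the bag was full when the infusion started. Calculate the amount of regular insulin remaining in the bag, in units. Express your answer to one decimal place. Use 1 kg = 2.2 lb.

99.1 units

Weight = 266.3 lb ÷ 2.2 lb/kg = 121.0455 kg
Dose = 0.13 units/kg/hr × 121.0455 kg = 15.73591 units/hr
Concentration = 140 units ÷ 219 mL = 0.6392694 units/mL
Rate = 15.73591 units/hr ÷ 0.6392694 units/mL = 24.61546 mL/hr
Volume infused = 24.61546 mL/hr × 2.6 hr = 64.00019 mL
Volume remaining = 219 − 64.00019 = 154.9998 mL
Drug remaining = 154.9998 mL × 0.6392694 units/mL = 99.08664 units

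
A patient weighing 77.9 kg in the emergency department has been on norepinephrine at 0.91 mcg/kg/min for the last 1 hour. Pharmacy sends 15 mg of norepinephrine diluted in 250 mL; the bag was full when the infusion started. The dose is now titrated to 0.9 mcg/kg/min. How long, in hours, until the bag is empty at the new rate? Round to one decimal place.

Initial rate:
Dose = 0.91 mcg/kg/min × 77.9 kg = 70.889 mcg/min
70.889 mcg/min × 60 min/hr = 4253.34 mcg/hr
Concentration = 15 mg ÷ 250 mL = 0.06 mg/mL = 60 mcg/mL
Rate = 4253.34 mcg/hr ÷ 60 mcg/mL = 70.889 mL/hr
Volume infused so far = 70.889 mL/hr × 1 hr = 70.889 mL
Volume remaining = 250 − 70.889 = 179.111 mL
New rate:
Dose = 0.9 mcg/kg/min × 77.9 kg = 70.11 mcg/min
70.11 mcg/min × 60 min/hr = 4206.6 mcg/hr
Rate = 4206.6 mcg/hr ÷ 60 mcg/mL = 70.11 mL/hr
Time remaining = 179.111 mL ÷ 70.11 mL/hr = 2.554714 hr

2.6 hours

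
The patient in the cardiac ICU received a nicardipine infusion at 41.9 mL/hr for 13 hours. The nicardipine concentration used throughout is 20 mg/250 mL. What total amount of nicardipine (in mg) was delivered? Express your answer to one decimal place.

43.6 mg

Concentration = 20 mg ÷ 250 mL = 0.08 mg/mL
Drug rate = 41.9 mL/hr × 0.08 mg/mL = 3.352 mg/hr
Total = 3.352 mg/hr × 13 hr = 43.576 mg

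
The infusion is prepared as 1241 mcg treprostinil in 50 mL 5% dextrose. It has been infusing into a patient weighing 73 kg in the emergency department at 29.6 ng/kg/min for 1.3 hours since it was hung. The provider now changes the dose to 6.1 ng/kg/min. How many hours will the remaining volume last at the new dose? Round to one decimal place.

Initial rate:
Dose = 29.6 ng/kg/min × 73 kg = 2160.8 ng/min
2160.8 ng/min × 60 min/hr = 129648 ng/hr
Concentration = 1241 mcg ÷ 50 mL = 24.82 mcg/mL = 24820 ng/mL
Rate = 129648 ng/hr ÷ 24820 ng/mL = 5.223529 mL/hr
Volume infused so far = 5.223529 mL/hr × 1.3 hr = 6.790588 mL
Volume remaining = 50 − 6.790588 = 43.20941 mL
New rate:
Dose = 6.1 ng/kg/min × 73 kg = 445.3 ng/min
445.3 ng/min × 60 min/hr = 26718 ng/hr
Rate = 26718 ng/hr ÷ 24820 ng/mL = 1.076471 mL/hr
Time remaining = 43.20941 mL ÷ 1.076471 mL/hr = 40.13989 hr

40.1 hours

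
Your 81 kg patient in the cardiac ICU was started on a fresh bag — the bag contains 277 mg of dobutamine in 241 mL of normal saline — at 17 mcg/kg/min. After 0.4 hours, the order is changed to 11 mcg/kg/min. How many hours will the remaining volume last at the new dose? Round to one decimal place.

4.6 hours

Initial rate:
Dose = 17 mcg/kg/min × 81 kg = 1377 mcg/min
1377 mcg/min × 60 min/hr = 82620 mcg/hr
Concentration = 277 mg ÷ 241 mL = 1.149378 mg/mL = 1149.378 mcg/mL
Rate = 82620 mcg/hr ÷ 1149.378 mcg/mL = 71.88238 mL/hr
Volume infused so far = 71.88238 mL/hr × 0.4 hr = 28.75295 mL
Volume remaining = 241 − 28.75295 = 212.247 mL
New rate:
Dose = 11 mcg/kg/min × 81 kg = 891 mcg/min
891 mcg/min × 60 min/hr = 53460 mcg/hr
Rate = 53460 mcg/hr ÷ 1149.378 mcg/mL = 46.51213 mL/hr
Time remaining = 212.247 mL ÷ 46.51213 mL/hr = 4.563262 hr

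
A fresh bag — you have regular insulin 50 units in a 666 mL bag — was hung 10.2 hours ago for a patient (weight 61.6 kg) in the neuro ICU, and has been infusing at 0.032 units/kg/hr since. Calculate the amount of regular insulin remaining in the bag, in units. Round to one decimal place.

Dose = 0.032 units/kg/hr × 61.6 kg = 1.9712 units/hr
Concentration = 50 units ÷ 666 mL = 0.07507508 units/mL
Rate = 1.9712 units/hr ÷ 0.07507508 units/mL = 26.25638 mL/hr
Volume infused = 26.25638 mL/hr × 10.2 hr = 267.8151 mL
Volume remaining = 666 − 267.8151 = 398.1849 mL
Drug remaining = 398.1849 mL × 0.07507508 units/mL = 29.89376 units

29.9 units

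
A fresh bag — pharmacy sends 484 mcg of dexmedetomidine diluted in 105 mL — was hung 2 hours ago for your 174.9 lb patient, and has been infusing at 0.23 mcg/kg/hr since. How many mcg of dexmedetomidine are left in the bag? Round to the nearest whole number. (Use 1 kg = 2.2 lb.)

447 mcg

Weight = 174.9 lb ÷ 2.2 lb/kg = 79.5 kg
Dose = 0.23 mcg/kg/hr × 79.5 kg = 18.285 mcg/hr
Concentration = 484 mcg ÷ 105 mL = 4.609524 mcg/mL
Rate = 18.285 mcg/hr ÷ 4.609524 mcg/mL = 3.966787 mL/hr
Volume infused = 3.966787 mL/hr × 2 hr = 7.933574 mL
Volume remaining = 105 − 7.933574 = 97.06643 mL
Drug remaining = 97.06643 mL × 4.609524 mcg/mL = 447.43 mcg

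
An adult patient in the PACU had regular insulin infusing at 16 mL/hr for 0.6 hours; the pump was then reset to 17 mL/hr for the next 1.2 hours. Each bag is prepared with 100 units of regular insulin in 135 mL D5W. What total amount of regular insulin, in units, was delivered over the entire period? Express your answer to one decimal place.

Concentration = 100 units ÷ 135 mL = 0.7407407 units/mL
Stage 1: 16 mL/hr × 0.6 hr = 9.6 mL → 9.6 mL × 0.7407407 units/mL = 7.111111 units
Stage 2: 17 mL/hr × 1.2 hr = 20.4 mL → 20.4 mL × 0.7407407 units/mL = 15.11111 units
Total = 7.111111 + 15.11111 = 22.22222 units

22.2 units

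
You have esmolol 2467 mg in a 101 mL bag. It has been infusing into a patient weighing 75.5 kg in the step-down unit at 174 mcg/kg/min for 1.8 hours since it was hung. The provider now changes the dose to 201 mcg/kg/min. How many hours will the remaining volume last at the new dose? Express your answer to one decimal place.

1.2 hours

Initial rate:
Dose = 174 mcg/kg/min × 75.5 kg = 13137 mcg/min
13137 mcg/min × 60 min/hr = 788220 mcg/hr
Concentration = 2467 mg ÷ 101 mL = 24.42574 mg/mL = 24425.74 mcg/mL
Rate = 788220 mcg/hr ÷ 24425.74 mcg/mL = 32.27005 mL/hr
Volume infused so far = 32.27005 mL/hr × 1.8 hr = 58.08609 mL
Volume remaining = 101 − 58.08609 = 42.91391 mL
New rate:
Dose = 201 mcg/kg/min × 75.5 kg = 15175.5 mcg/min
15175.5 mcg/min × 60 min/hr = 910530 mcg/hr
Rate = 910530 mcg/hr ÷ 24425.74 mcg/mL = 37.27747 mL/hr
Time remaining = 42.91391 mL ÷ 37.27747 mL/hr = 1.151202 hr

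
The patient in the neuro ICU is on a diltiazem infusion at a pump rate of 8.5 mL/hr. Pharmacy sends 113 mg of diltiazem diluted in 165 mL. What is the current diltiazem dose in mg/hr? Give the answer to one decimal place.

Concentration = 113 mg ÷ 165 mL = 0.6848485 mg/mL
Drug rate = 8.5 mL/hr × 0.6848485 mg/mL = 5.821212 mg/hr

5.8 mg/hr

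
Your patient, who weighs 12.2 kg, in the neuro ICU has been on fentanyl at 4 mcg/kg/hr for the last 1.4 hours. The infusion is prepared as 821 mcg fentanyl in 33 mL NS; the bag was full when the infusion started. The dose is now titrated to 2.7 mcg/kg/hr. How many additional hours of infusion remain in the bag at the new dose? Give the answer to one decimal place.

Initial rate:
Dose = 4 mcg/kg/hr × 12.2 kg = 48.8 mcg/hr
Concentration = 821 mcg ÷ 33 mL = 24.87879 mcg/mL
Rate = 48.8 mcg/hr ÷ 24.87879 mcg/mL = 1.96151 mL/hr
Volume infused so far = 1.96151 mL/hr × 1.4 hr = 2.746114 mL
Volume remaining = 33 − 2.746114 = 30.25389 mL
New rate:
Dose = 2.7 mcg/kg/hr × 12.2 kg = 32.94 mcg/hr
Rate = 32.94 mcg/hr ÷ 24.87879 mcg/mL = 1.324019 mL/hr
Time remaining = 30.25389 mL ÷ 1.324019 mL/hr = 22.85003 hr

22.9 hours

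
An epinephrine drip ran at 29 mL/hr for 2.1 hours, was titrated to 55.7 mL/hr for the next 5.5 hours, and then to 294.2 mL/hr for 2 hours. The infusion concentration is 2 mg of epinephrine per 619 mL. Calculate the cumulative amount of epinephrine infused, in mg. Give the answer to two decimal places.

3.09 mg

Concentration = 2 mg ÷ 619 mL = 0.003231018 mg/mL
Stage 1: 29 mL/hr × 2.1 hr = 60.9 mL → 60.9 mL × 0.003231018 mg/mL = 0.196769 mg
Stage 2: 55.7 mL/hr × 5.5 hr = 306.35 mL → 306.35 mL × 0.003231018 mg/mL = 0.9898223 mg
Stage 3: 294.2 mL/hr × 2 hr = 588.4 mL → 588.4 mL × 0.003231018 mg/mL = 1.901131 mg
Total = 0.196769 + 0.9898223 + 1.901131 = 3.087722 mg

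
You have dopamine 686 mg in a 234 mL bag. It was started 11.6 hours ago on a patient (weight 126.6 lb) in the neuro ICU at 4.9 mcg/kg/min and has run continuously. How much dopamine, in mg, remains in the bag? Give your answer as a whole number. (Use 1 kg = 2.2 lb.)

490 mg

Weight = 126.6 lb ÷ 2.2 lb/kg = 57.54545 kg
Dose = 4.9 mcg/kg/min × 57.54545 kg = 281.9727 mcg/min
281.9727 mcg/min × 60 min/hr = 16918.36 mcg/hr
Concentration = 686 mg ÷ 234 mL = 2.931624 mg/mL = 2931.624 mcg/mL
Rate = 16918.36 mcg/hr ÷ 2931.624 mcg/mL = 5.770987 mL/hr
Volume infused = 5.770987 mL/hr × 11.6 hr = 66.94345 mL
Volume remaining = 234 − 66.94345 = 167.0566 mL
Drug remaining = 167.0566 mL × 2931.624 mcg/mL = 489747 mcg = 489.747 mg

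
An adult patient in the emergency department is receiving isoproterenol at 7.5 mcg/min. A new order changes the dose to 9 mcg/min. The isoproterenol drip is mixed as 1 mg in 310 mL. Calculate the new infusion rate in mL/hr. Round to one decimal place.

9 mcg/min × 60 min/hr = 540 mcg/hr
Concentration = 1 mg ÷ 310 mL = 0.003225806 mg/mL = 3.225806 mcg/mL
Rate = 540 mcg/hr ÷ 3.225806 mcg/mL = 167.4 mL/hr

167.4 mL/hr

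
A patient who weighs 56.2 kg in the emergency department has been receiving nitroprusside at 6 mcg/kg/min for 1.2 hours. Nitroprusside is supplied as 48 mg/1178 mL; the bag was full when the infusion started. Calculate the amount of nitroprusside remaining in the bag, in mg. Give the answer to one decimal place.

23.7 mg

Dose = 6 mcg/kg/min × 56.2 kg = 337.2 mcg/min
337.2 mcg/min × 60 min/hr = 20232 mcg/hr
Concentration = 48 mg ÷ 1178 mL = 0.04074703 mg/mL = 40.74703 mcg/mL
Rate = 20232 mcg/hr ÷ 40.74703 mcg/mL = 496.527 mL/hr
Volume infused = 496.527 mL/hr × 1.2 hr = 595.8324 mL
Volume remaining = 1178 − 595.8324 = 582.1676 mL
Drug remaining = 582.1676 mL × 40.74703 mcg/mL = 23721.6 mcg = 23.7216 mg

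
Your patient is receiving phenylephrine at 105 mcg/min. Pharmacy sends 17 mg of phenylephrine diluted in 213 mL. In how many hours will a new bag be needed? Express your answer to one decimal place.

105 mcg/min × 60 min/hr = 6300 mcg/hr
Concentration = 17 mg ÷ 213 mL = 0.07981221 mg/mL = 79.81221 mcg/mL
Rate = 6300 mcg/hr ÷ 79.81221 mcg/mL = 78.93529 mL/hr
Duration = 213 mL ÷ 78.93529 mL/hr = 2.698413 hr

2.7 hours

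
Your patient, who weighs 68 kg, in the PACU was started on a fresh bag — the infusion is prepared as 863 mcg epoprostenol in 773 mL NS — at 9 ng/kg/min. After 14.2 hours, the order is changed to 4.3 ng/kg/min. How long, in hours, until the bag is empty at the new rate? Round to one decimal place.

Initial rate:
Dose = 9 ng/kg/min × 68 kg = 612 ng/min
612 ng/min × 60 min/hr = 36720 ng/hr
Concentration = 863 mcg ÷ 773 mL = 1.116429 mcg/mL = 1116.429 ng/mL
Rate = 36720 ng/hr ÷ 1116.429 ng/mL = 32.89057 mL/hr
Volume infused so far = 32.89057 mL/hr × 14.2 hr = 467.0461 mL
Volume remaining = 773 − 467.0461 = 305.9539 mL
New rate:
Dose = 4.3 ng/kg/min × 68 kg = 292.4 ng/min
292.4 ng/min × 60 min/hr = 17544 ng/hr
Rate = 17544 ng/hr ÷ 1116.429 ng/mL = 15.71438 mL/hr
Time remaining = 305.9539 mL ÷ 15.71438 mL/hr = 19.46968 hr

19.5 hours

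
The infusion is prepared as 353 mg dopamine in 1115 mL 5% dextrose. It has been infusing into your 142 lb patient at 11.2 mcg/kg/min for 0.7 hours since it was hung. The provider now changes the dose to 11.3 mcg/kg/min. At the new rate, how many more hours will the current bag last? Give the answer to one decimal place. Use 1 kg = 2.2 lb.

7.4 hours

Initial rate:
Weight = 142 lb ÷ 2.2 lb/kg = 64.54545 kg
Dose = 11.2 mcg/kg/min × 64.54545 kg = 722.9091 mcg/min
722.9091 mcg/min × 60 min/hr = 43374.55 mcg/hr
Concentration = 353 mg ÷ 1115 mL = 0.3165919 mg/mL = 316.5919 mcg/mL
Rate = 43374.55 mcg/hr ÷ 316.5919 mcg/mL = 137.0046 mL/hr
Volume infused so far = 137.0046 mL/hr × 0.7 hr = 95.90321 mL
Volume remaining = 1115 − 95.90321 = 1019.097 mL
New rate:
Dose = 11.3 mcg/kg/min × 64.54545 kg = 729.3636 mcg/min
729.3636 mcg/min × 60 min/hr = 43761.82 mcg/hr
Rate = 43761.82 mcg/hr ÷ 316.5919 mcg/mL = 138.2278 mL/hr
Time remaining = 1019.097 mL ÷ 138.2278 mL/hr = 7.372587 hr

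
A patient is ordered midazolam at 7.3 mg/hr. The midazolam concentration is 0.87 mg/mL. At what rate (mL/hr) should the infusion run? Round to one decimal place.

Rate = 7.3 mg/hr ÷ 0.87 mg/mL = 8.390805 mL/hr

8.4 mL/hr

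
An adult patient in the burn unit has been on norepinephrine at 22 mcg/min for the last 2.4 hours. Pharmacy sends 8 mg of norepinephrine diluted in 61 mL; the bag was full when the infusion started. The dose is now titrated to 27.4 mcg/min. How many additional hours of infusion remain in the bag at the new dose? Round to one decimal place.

2.9 hours

Initial rate:
22 mcg/min × 60 min/hr = 1320 mcg/hr
Concentration = 8 mg ÷ 61 mL = 0.1311475 mg/mL = 131.1475 mcg/mL
Rate = 1320 mcg/hr ÷ 131.1475 mcg/mL = 10.065 mL/hr
Volume infused so far = 10.065 mL/hr × 2.4 hr = 24.156 mL
Volume remaining = 61 − 24.156 = 36.844 mL
New rate:
27.4 mcg/min × 60 min/hr = 1644 mcg/hr
Rate = 1644 mcg/hr ÷ 131.1475 mcg/mL = 12.5355 mL/hr
Time remaining = 36.844 mL ÷ 12.5355 mL/hr = 2.939173 hr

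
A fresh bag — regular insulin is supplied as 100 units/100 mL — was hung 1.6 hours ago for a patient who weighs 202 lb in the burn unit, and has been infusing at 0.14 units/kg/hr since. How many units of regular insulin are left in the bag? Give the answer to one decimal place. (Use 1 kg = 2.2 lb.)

79.4 units

Weight = 202 lb ÷ 2.2 lb/kg = 91.81818 kg
Dose = 0.14 units/kg/hr × 91.81818 kg = 12.85455 units/hr
Concentration = 100 units ÷ 100 mL = 1 units/mL
Rate = 12.85455 units/hr ÷ 1 units/mL = 12.85455 mL/hr
Volume infused = 12.85455 mL/hr × 1.6 hr = 20.56727 mL
Volume remaining = 100 − 20.56727 = 79.43273 mL
Drug remaining = 79.43273 mL × 1 units/mL = 79.43273 units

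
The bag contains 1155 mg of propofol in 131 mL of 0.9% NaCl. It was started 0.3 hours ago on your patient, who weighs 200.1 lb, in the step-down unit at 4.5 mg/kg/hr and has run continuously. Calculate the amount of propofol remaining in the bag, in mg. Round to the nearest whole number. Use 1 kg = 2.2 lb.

1032 mg

Weight = 200.1 lb ÷ 2.2 lb/kg = 90.95455 kg
Dose = 4.5 mg/kg/hr × 90.95455 kg = 409.2955 mg/hr
Concentration = 1155 mg ÷ 131 mL = 8.816794 mg/mL
Rate = 409.2955 mg/hr ÷ 8.816794 mg/mL = 46.42226 mL/hr
Volume infused = 46.42226 mL/hr × 0.3 hr = 13.92668 mL
Volume remaining = 131 − 13.92668 = 117.0733 mL
Drug remaining = 117.0733 mL × 8.816794 mg/mL = 1032.211 mg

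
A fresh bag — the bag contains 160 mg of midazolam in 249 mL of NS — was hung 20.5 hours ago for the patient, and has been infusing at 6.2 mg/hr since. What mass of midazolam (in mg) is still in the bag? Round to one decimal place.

32.9 mg

Concentration = 160 mg ÷ 249 mL = 0.6425703 mg/mL
Rate = 6.2 mg/hr ÷ 0.6425703 mg/mL = 9.64875 mL/hr
Volume infused = 9.64875 mL/hr × 20.5 hr = 197.7994 mL
Volume remaining = 249 − 197.7994 = 51.20063 mL
Drug remaining = 51.20063 mL × 0.6425703 mg/mL = 32.9 mg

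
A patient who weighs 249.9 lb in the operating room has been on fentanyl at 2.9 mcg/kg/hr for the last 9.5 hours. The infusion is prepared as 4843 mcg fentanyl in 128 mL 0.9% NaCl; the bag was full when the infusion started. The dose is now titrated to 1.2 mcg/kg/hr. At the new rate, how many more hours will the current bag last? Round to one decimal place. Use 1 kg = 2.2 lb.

12.6 hours

Initial rate:
Weight = 249.9 lb ÷ 2.2 lb/kg = 113.5909 kg
Dose = 2.9 mcg/kg/hr × 113.5909 kg = 329.4136 mcg/hr
Concentration = 4843 mcg ÷ 128 mL = 37.83594 mcg/mL
Rate = 329.4136 mcg/hr ÷ 37.83594 mcg/mL = 8.706369 mL/hr
Volume infused so far = 8.706369 mL/hr × 9.5 hr = 82.71051 mL
Volume remaining = 128 − 82.71051 = 45.28949 mL
New rate:
Dose = 1.2 mcg/kg/hr × 113.5909 kg = 136.3091 mcg/hr
Rate = 136.3091 mcg/hr ÷ 37.83594 mcg/mL = 3.602635 mL/hr
Time remaining = 45.28949 mL ÷ 3.602635 mL/hr = 12.57121 hr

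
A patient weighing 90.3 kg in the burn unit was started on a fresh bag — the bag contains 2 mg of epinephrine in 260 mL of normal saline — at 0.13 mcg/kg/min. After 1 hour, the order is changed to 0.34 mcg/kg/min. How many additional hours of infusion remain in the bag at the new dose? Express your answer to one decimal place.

0.7 hours

Initial rate:
Dose = 0.13 mcg/kg/min × 90.3 kg = 11.739 mcg/min
11.739 mcg/min × 60 min/hr = 704.34 mcg/hr
Concentration = 2 mg ÷ 260 mL = 0.007692308 mg/mL = 7.692308 mcg/mL
Rate = 704.34 mcg/hr ÷ 7.692308 mcg/mL = 91.5642 mL/hr
Volume infused so far = 91.5642 mL/hr × 1 hr = 91.5642 mL
Volume remaining = 260 − 91.5642 = 168.4358 mL
New rate:
Dose = 0.34 mcg/kg/min × 90.3 kg = 30.702 mcg/min
30.702 mcg/min × 60 min/hr = 1842.12 mcg/hr
Rate = 1842.12 mcg/hr ÷ 7.692308 mcg/mL = 239.4756 mL/hr
Time remaining = 168.4358 mL ÷ 239.4756 mL/hr = 0.7033527 hr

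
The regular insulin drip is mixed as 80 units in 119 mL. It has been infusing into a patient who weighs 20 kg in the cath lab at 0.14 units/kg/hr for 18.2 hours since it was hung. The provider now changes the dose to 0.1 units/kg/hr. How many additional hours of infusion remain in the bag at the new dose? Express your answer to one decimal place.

Initial rate:
Dose = 0.14 units/kg/hr × 20 kg = 2.8 units/hr
Concentration = 80 units ÷ 119 mL = 0.6722689 units/mL
Rate = 2.8 units/hr ÷ 0.6722689 units/mL = 4.165 mL/hr
Volume infused so far = 4.165 mL/hr × 18.2 hr = 75.803 mL
Volume remaining = 119 − 75.803 = 43.197 mL
New rate:
Dose = 0.1 units/kg/hr × 20 kg = 2 units/hr
Rate = 2 units/hr ÷ 0.6722689 units/mL = 2.975 mL/hr
Time remaining = 43.197 mL ÷ 2.975 mL/hr = 14.52 hr

14.5 hours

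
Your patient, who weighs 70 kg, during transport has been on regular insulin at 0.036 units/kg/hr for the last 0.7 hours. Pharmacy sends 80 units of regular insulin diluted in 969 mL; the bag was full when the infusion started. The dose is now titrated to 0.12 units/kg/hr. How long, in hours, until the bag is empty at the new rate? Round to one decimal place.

Initial rate:
Dose = 0.036 units/kg/hr × 70 kg = 2.52 units/hr
Concentration = 80 units ÷ 969 mL = 0.08255934 units/mL
Rate = 2.52 units/hr ÷ 0.08255934 units/mL = 30.5235 mL/hr
Volume infused so far = 30.5235 mL/hr × 0.7 hr = 21.36645 mL
Volume remaining = 969 − 21.36645 = 947.6336 mL
New rate:
Dose = 0.12 units/kg/hr × 70 kg = 8.4 units/hr
Rate = 8.4 units/hr ÷ 0.08255934 units/mL = 101.745 mL/hr
Time remaining = 947.6336 mL ÷ 101.745 mL/hr = 9.31381 hr

9.3 hours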